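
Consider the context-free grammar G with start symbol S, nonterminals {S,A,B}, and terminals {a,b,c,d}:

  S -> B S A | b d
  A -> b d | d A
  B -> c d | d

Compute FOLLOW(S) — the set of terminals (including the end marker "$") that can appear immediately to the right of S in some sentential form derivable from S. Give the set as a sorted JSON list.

FIRST sets, iterate to fixpoint:
iter 1:
  A via A→b d: +{b}
  A via A→d A: +{d}
  B via B→c d: +{c}
  B via B→d: +{d}
  S via S→B S A: +{c,d}
  S via S→b d: +{b}
  FIRST[S]={b,c,d}  FIRST[A]={b,d}  FIRST[B]={c,d}
iter 2: (no change)
  FIRST[S]={b,c,d}  FIRST[A]={b,d}  FIRST[B]={c,d}

Compute FOLLOW by fixpoint:
seed FOLLOW(S) with $
[1]
  S→B S A: FOLLOW(B) ⊇ FIRST(S) = {b,c,d}; new: +{b,c,d}
  S→B S A: FOLLOW(S) ⊇ FIRST(A) = {b,d}; new: +{b,d}
  S→B S A: FOLLOW(A) ⊇ FOLLOW(S) ⊇ {$,b,d}; new: +{$,b,d}
  S: {$,b,d}  A: {$,b,d}  B: {b,c,d}
[2] (no change)
  S: {$,b,d}  A: {$,b,d}  B: {b,c,d}

FOLLOW(S) = ["$", "b", "d"]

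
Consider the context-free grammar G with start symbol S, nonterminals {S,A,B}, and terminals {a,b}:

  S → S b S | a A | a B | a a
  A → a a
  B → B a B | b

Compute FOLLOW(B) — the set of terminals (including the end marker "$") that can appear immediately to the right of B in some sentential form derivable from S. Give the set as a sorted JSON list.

FIRST sets, iterate to fixpoint:
pass 1:
  A via A→a a: +{a}
  B via B→b: +{b}
  S via S→a A: +{a}
  S: {a}  A: {a}  B: {b}
pass 2: done
  S: {a}  A: {a}  B: {b}

FOLLOW iteration:
FOLLOW(S) := {$}
pass 1:
  B→B a B: FOLLOW(B) ⊇ FIRST(a) = {a}; new: +{a}
  S→S b S: FOLLOW(S) ⊇ FIRST(b) = {b}; new: +{b}
  S→a A: FOLLOW(A) ⊇ FOLLOW(S) ⊇ {$,b}; new: +{$,b}
  S→a B: FOLLOW(B) ⊇ FOLLOW(S) ⊇ {$,b}; new: +{$,b}
  S: {$,b}  A: {$,b}  B: {$,a,b}
pass 2: (no change)
  S: {$,b}  A: {$,b}  B: {$,a,b}

FOLLOW(B) = ["$", "a", "b"]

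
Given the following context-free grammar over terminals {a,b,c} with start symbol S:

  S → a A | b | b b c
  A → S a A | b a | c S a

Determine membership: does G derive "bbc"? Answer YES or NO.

Convert to CNF:
  S -> T0 A | T1 X5 | b
  A -> S X3 | T1 T0 | T2 X4
  T0 -> a
  T1 -> b
  T2 -> c
  X3 -> T0 A
  X4 -> S T0
  X5 -> T1 T2

CYK fill:
  T[0,0] 'b' = {S,T1}  orig:{S}
  T[1,1] 'b' = {S,T1}  orig:{S}
  T[2,2] 'c' = {T2}  orig:{}
  T[0,1] 'bb' = ∅
  T[1,2] 'bc' = {X5}  orig:{}
  T[0,2] 'bbc' = {S}

S ∈ T[0,2] ⇒ YES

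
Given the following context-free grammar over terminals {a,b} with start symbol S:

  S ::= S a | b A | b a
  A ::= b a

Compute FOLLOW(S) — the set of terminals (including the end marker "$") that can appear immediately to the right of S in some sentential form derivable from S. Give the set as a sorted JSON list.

Compute FIRST by fixpoint:
round 1:
  A via A→b a: +{b}
  S via S→b A: +{b}
  FIRST(S)={b}  FIRST(A)={b}
round 2: (stable)
  FIRST(S)={b}  FIRST(A)={b}

FOLLOW iteration:
seed FOLLOW(S) with $
round 1:
  S→S a: FOLLOW(S) ⊇ FIRST(a) = {a}; new: +{a}
  S→b A: FOLLOW(A) ⊇ FOLLOW(S) ⊇ {$,a}; new: +{$,a}
  FOLLOW(S)={$,a}  FOLLOW(A)={$,a}
round 2: (stable)
  FOLLOW(S)={$,a}  FOLLOW(A)={$,a}

FOLLOW(S) = ["$", "a"]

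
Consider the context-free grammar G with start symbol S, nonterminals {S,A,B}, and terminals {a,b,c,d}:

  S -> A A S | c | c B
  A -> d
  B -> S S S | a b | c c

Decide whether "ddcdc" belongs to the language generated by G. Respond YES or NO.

Convert to CNF:
  S -> A X4 | T2 B | c
  A -> d
  B -> S X3 | T0 T1 | T2 T2
  T0 -> a
  T1 -> b
  T2 -> c
  X3 -> S S
  X4 -> A S

Fill CYK table bottom-up:
  T[0,0] 'd' = {A}
  T[1,1] 'd' = {A}
  T[2,2] 'c' = {S,T2}  orig:{S}
  T[3,3] 'd' = {A}
  T[4,4] 'c' = {S,T2}  orig:{S}
  T[0,1] 'dd' = ∅
  T[1,2] 'dc' = {X4}  orig:{}
  T[2,3] 'cd' = ∅
  T[3,4] 'dc' = {X4}  orig:{}
  T[0,2] 'ddc' = {S}
  T[1,3] 'dcd' = ∅
  T[2,4] 'cdc' = ∅
  T[0,3] 'ddcd' = ∅
  T[1,4] 'dcdc' = ∅
  T[0,4] 'ddcdc' = ∅

S ∉ T[0,4] ⇒ NO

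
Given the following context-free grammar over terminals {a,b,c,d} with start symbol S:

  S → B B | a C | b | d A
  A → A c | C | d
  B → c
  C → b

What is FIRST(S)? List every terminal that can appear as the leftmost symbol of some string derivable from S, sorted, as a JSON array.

FIRST iteration:
round 1:
  A via A→d: +{d}
  B via B→c: +{c}
  C via C→b: +{b}
  S via S→B B: +{c}
  S via S→a C: +{a}
  S via S→b: +{b}
  S via S→d A: +{d}
  FIRST[S]={a,b,c,d}  FIRST[A]={d}  FIRST[B]={c}  FIRST[C]={b}
round 2:
  A via A→C: +{b}
  FIRST[S]={a,b,c,d}  FIRST[A]={b,d}  FIRST[B]={c}  FIRST[C]={b}
round 3: done
  FIRST[S]={a,b,c,d}  FIRST[A]={b,d}  FIRST[B]={c}  FIRST[C]={b}

FIRST(S) = ["a", "b", "c", "d"]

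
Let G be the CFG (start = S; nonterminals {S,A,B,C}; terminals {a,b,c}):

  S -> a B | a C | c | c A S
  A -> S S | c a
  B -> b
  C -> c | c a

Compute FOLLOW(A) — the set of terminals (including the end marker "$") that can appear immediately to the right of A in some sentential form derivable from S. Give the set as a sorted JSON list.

FIRST iteration:
round 1:
  A via A→c a: +{c}
  B via B→b: +{b}
  C via C→c: +{c}
  S via S→a B: +{a}
  S via S→c: +{c}
  S: {a,c}  A: {c}  B: {b}  C: {c}
round 2:
  A via A→S S: +{a}
  S: {a,c}  A: {a,c}  B: {b}  C: {c}
round 3: (no change)
  S: {a,c}  A: {a,c}  B: {b}  C: {c}

FOLLOW iteration:
seed FOLLOW(S) with $
[1]
  A→S S: FOLLOW(S) ⊇ FIRST(S) = {a,c}; new: +{a,c}
  S→a B: FOLLOW(B) ⊇ FOLLOW(S) ⊇ {$,a,c}; new: +{$,a,c}
  S→a C: FOLLOW(C) ⊇ FOLLOW(S) ⊇ {$,a,c}; new: +{$,a,c}
  S→c A S: FOLLOW(A) ⊇ FIRST(S) = {a,c}; new: +{a,c}
  FOLLOW[S]={$,a,c}  FOLLOW[A]={a,c}  FOLLOW[B]={$,a,c}  FOLLOW[C]={$,a,c}
[2] (stable)
  FOLLOW[S]={$,a,c}  FOLLOW[A]={a,c}  FOLLOW[B]={$,a,c}  FOLLOW[C]={$,a,c}

FOLLOW(A) = ["a", "c"]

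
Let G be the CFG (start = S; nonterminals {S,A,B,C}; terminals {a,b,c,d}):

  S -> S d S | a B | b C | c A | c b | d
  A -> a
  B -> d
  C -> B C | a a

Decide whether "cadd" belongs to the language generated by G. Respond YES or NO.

Convert to CNF:
  S -> S X4 | T0 B | T2 C | T3 A | T3 T2 | d
  A -> a
  B -> d
  C -> B C | T0 T0
  T0 -> a
  T1 -> d
  T2 -> b
  T3 -> c
  X4 -> T1 S

Fill CYK table bottom-up:
  T[0,0] 'c' = {T3}  orig:{}
  T[1,1] 'a' = {A,T0}  orig:{A}
  T[2,2] 'd' = {B,S,T1}  orig:{B,S}
  T[3,3] 'd' = {B,S,T1}  orig:{B,S}
  T[0,1] 'ca' = {S}
  T[1,2] 'ad' = {S}
  T[2,3] 'dd' = {X4}  orig:{}
  T[0,2] 'cad' = ∅
  T[1,3] 'add' = ∅
  T[0,3] 'cadd' = {S}

S ∈ T[0,3] ⇒ YES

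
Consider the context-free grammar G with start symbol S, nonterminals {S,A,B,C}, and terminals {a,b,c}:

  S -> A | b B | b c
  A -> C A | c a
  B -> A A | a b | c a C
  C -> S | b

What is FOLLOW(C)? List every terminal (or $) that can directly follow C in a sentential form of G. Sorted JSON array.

FIRST iteration:
[1]
  A via A→c a: +{c}
  B via B→A A: +{c}
  B via B→a b: +{a}
  C via C→b: +{b}
  S via S→A: +{c}
  S via S→b B: +{b}
  FIRST(S)={b,c}  FIRST(A)={c}  FIRST(B)={a,c}  FIRST(C)={b}
[2]
  A via A→C A: +{b}
  B via B→A A: +{b}
  C via C→S: +{c}
  FIRST(S)={b,c}  FIRST(A)={b,c}  FIRST(B)={a,b,c}  FIRST(C)={b,c}
[3] (no change)
  FIRST(S)={b,c}  FIRST(A)={b,c}  FIRST(B)={a,b,c}  FIRST(C)={b,c}

FOLLOW iteration:
initialize: $ ∈ FOLLOW(S)
[1]
  A→C A: FOLLOW(C) ⊇ FIRST(A) = {b,c}; new: +{b,c}
  B→A A: FOLLOW(A) ⊇ FIRST(A) = {b,c}; new: +{b,c}
  C→S: FOLLOW(S) ⊇ FOLLOW(C) ⊇ {b,c}; new: +{b,c}
  S→A: FOLLOW(A) ⊇ FOLLOW(S) ⊇ {$,b,c}; new: +{$}
  S→b B: FOLLOW(B) ⊇ FOLLOW(S) ⊇ {$,b,c}; new: +{$,b,c}
  FOLLOW(S)={$,b,c}  FOLLOW(A)={$,b,c}  FOLLOW(B)={$,b,c}  FOLLOW(C)={b,c}
[2]
  B→c a C: FOLLOW(C) ⊇ FOLLOW(B) ⊇ {$,b,c}; new: +{$}
  FOLLOW(S)={$,b,c}  FOLLOW(A)={$,b,c}  FOLLOW(B)={$,b,c}  FOLLOW(C)={$,b,c}
[3] (stable)
  FOLLOW(S)={$,b,c}  FOLLOW(A)={$,b,c}  FOLLOW(B)={$,b,c}  FOLLOW(C)={$,b,c}

FOLLOW(C) = ["$", "b", "c"]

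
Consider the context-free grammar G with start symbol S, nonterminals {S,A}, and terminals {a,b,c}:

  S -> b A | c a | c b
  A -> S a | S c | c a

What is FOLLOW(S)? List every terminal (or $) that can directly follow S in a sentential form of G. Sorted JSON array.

Compute FIRST by fixpoint:
iter 1:
  A via A→c a: +{c}
  S via S→b A: +{b}
  S via S→c a: +{c}
  FIRST[S]={b,c}  FIRST[A]={c}
iter 2:
  A via A→S a: +{b}
  FIRST[S]={b,c}  FIRST[A]={b,c}
iter 3: (stable)
  FIRST[S]={b,c}  FIRST[A]={b,c}

FOLLOW sets:
initialize: $ ∈ FOLLOW(S)
[1]
  A→S a: FOLLOW(S) ⊇ FIRST(a) = {a}; new: +{a}
  A→S c: FOLLOW(S) ⊇ FIRST(c) = {c}; new: +{c}
  S→b A: FOLLOW(A) ⊇ FOLLOW(S) ⊇ {$,a,c}; new: +{$,a,c}
  FOLLOW[S]={$,a,c}  FOLLOW[A]={$,a,c}
[2] — fixpoint
  FOLLOW[S]={$,a,c}  FOLLOW[A]={$,a,c}

FOLLOW(S) = ["$", "a", "c"]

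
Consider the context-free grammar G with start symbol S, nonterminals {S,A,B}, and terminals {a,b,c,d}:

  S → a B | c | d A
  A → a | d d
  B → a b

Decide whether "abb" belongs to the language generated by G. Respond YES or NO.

CNF form of G:
  S -> T0 A | T1 B | c
  A -> T0 T0 | a
  B -> T1 T2
  T0 -> d
  T1 -> a
  T2 -> b

CYK table (by increasing span):
  cell(0,0) a: {A,T1}  orig:{A}
  cell(1,1) b: {T2}  orig:{}
  cell(2,2) b: {T2}  orig:{}
  cell(0,1) ab: {B}
  cell(1,2) bb: ∅
  cell(0,2) abb: ∅

S ∉ T[0,2] ⇒ NO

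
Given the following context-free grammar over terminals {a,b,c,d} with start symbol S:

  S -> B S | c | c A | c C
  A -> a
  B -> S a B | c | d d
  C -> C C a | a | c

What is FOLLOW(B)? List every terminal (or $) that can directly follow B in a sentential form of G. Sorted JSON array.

Compute FIRST by fixpoint:
pass 1:
  A via A→a: +{a}
  B via B→c: +{c}
  B via B→d d: +{d}
  C via C→a: +{a}
  C via C→c: +{c}
  S via S→B S: +{c,d}
  FIRST[S]={c,d}  FIRST[A]={a}  FIRST[B]={c,d}  FIRST[C]={a,c}
pass 2: — fixpoint
  FIRST[S]={c,d}  FIRST[A]={a}  FIRST[B]={c,d}  FIRST[C]={a,c}

Compute FOLLOW by fixpoint:
seed FOLLOW(S) with $
[1]
  B→S a B: FOLLOW(S) ⊇ FIRST(a) = {a}; new: +{a}
  C→C C a: FOLLOW(C) ⊇ FIRST(C) = {a,c}; new: +{a,c}
  S→B S: FOLLOW(B) ⊇ FIRST(S) = {c,d}; new: +{c,d}
  S→c A: FOLLOW(A) ⊇ FOLLOW(S) ⊇ {$,a}; new: +{$,a}
  S→c C: FOLLOW(C) ⊇ FOLLOW(S) ⊇ {$,a}; new: +{$}
  FOLLOW(S)={$,a}  FOLLOW(A)={$,a}  FOLLOW(B)={c,d}  FOLLOW(C)={$,a,c}
[2] done
  FOLLOW(S)={$,a}  FOLLOW(A)={$,a}  FOLLOW(B)={c,d}  FOLLOW(C)={$,a,c}

FOLLOW(B) = ["c", "d"]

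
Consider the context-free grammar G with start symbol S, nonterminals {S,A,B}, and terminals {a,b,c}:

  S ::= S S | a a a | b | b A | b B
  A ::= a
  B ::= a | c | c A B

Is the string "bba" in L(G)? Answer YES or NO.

CNF form of G:
  S -> S S | T1 X4 | T2 A | T2 B | b
  A -> a
  B -> T0 X3 | a | c
  T0 -> c
  T1 -> a
  T2 -> b
  X3 -> A B
  X4 -> T1 T1

CYK fill:
  [0..0]={S,T2}  "b"  orig:{S}
  [1..1]={S,T2}  "b"  orig:{S}
  [2..2]={A,B,T1}  "a"  orig:{A,B}
  [0..1]={S}  "bb"
  [1..2]={S}  "ba"
  [0..2]={S}  "bba"

S ∈ T[0,2] ⇒ YES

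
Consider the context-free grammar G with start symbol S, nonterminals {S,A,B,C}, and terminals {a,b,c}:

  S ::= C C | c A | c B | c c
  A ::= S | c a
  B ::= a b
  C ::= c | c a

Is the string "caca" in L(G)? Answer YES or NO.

CNF form of G:
  S -> C C | T0 A | T0 B | T0 T0
  A -> C C | T0 A | T0 B | T0 T0 | T0 T1
  B -> T1 T2
  C -> T0 T1 | c
  T0 -> c
  T1 -> a
  T2 -> b

Fill CYK table bottom-up:
  cell(0,0) c: {C,T0}  orig:{C}
  cell(1,1) a: {T1}  orig:{}
  cell(2,2) c: {C,T0}  orig:{C}
  cell(3,3) a: {T1}  orig:{}
  cell(0,1) ca: {A,C}
  cell(1,2) ac: ∅
  cell(2,3) ca: {A,C}
  cell(0,2) cac: {A,S}
  cell(1,3) aca: ∅
  cell(0,3) caca: {A,S}

S ∈ T[0,3] ⇒ YES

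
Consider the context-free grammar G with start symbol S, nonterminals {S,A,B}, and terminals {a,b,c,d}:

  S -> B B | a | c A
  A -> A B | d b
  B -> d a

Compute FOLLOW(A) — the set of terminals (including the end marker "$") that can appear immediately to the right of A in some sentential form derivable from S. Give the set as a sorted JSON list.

Compute FIRST by fixpoint:
[1]
  A via A→d b: +{d}
  B via B→d a: +{d}
  S via S→B B: +{d}
  S via S→a: +{a}
  S via S→c A: +{c}
  S: {a,c,d}  A: {d}  B: {d}
[2] (stable)
  S: {a,c,d}  A: {d}  B: {d}

FOLLOW iteration:
seed FOLLOW(S) with $
iter 1:
  A→A B: FOLLOW(A) ⊇ FIRST(B) = {d}; new: +{d}
  A→A B: FOLLOW(B) ⊇ FOLLOW(A) ⊇ {d}; new: +{d}
  S→B B: FOLLOW(B) ⊇ FOLLOW(S) ⊇ {$}; new: +{$}
  S→c A: FOLLOW(A) ⊇ FOLLOW(S) ⊇ {$}; new: +{$}
  FOLLOW[S]={$}  FOLLOW[A]={$,d}  FOLLOW[B]={$,d}
iter 2: — fixpoint
  FOLLOW[S]={$}  FOLLOW[A]={$,d}  FOLLOW[B]={$,d}

FOLLOW(A) = ["$", "d"]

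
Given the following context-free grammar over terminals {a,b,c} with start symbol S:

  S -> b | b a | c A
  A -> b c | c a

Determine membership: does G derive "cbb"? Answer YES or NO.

CNF form of G:
  S -> T0 T2 | T1 A | b
  A -> T0 T1 | T1 T2
  T0 -> b
  T1 -> c
  T2 -> a

Fill CYK table bottom-up:
  [0..0]={T1}  "c"  orig:{}
  [1..1]={S,T0}  "b"  orig:{S}
  [2..2]={S,T0}  "b"  orig:{S}
  [0..1]=∅  "cb"
  [1..2]=∅  "bb"
  [0..2]=∅  "cbb"

S ∉ T[0,2] ⇒ NO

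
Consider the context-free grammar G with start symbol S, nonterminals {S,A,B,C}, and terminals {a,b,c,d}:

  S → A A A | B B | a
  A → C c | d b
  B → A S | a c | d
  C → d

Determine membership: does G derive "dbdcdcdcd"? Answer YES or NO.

CNF form of G:
  S -> A X4 | B B | a
  A -> C T0 | T1 T2
  B -> A S | T3 T0 | d
  C -> d
  T0 -> c
  T1 -> d
  T2 -> b
  T3 -> a
  X4 -> A A

CYK table (by increasing span):
  cell(0,0) d: {B,C,T1}  orig:{B,C}
  cell(1,1) b: {T2}  orig:{}
  cell(2,2) d: {B,C,T1}  orig:{B,C}
  cell(3,3) c: {T0}  orig:{}
  cell(4,4) d: {B,C,T1}  orig:{B,C}
  cell(5,5) c: {T0}  orig:{}
  cell(6,6) d: {B,C,T1}  orig:{B,C}
  cell(7,7) c: {T0}  orig:{}
  cell(8,8) d: {B,C,T1}  orig:{B,C}
  cell(0,1) db: {A}
  cell(1,2) bd: ∅
  cell(2,3) dc: {A}
  cell(3,4) cd: ∅
  cell(4,5) dc: {A}
  cell(5,6) cd: ∅
  cell(6,7) dc: {A}
  cell(7,8) cd: ∅
  cell(0,2) dbd: ∅
  cell(1,3) bdc: ∅
  cell(2,4) dcd: ∅
  cell(3,5) cdc: ∅
  cell(4,6) dcd: ∅
  cell(5,7) cdc: ∅
  cell(6,8) dcd: ∅
  cell(0,3) dbdc: {X4}  orig:{}
  cell(1,4) bdcd: ∅
  cell(2,5) dcdc: {X4}  orig:{}
  cell(3,6) cdcd: ∅
  cell(4,7) dcdc: {X4}  orig:{}
  cell(5,8) cdcd: ∅
  cell(0,4) dbdcd: ∅
  cell(1,5) bdcdc: ∅
  cell(2,6) dcdcd: ∅
  cell(3,7) cdcdc: ∅
  cell(4,8) dcdcd: ∅
  cell(0,5) dbdcdc: {S}
  cell(1,6) bdcdcd: ∅
  cell(2,7) dcdcdc: {S}
  cell(3,8) cdcdcd: ∅
  cell(0,6) dbdcdcd: ∅
  cell(1,7) bdcdcdc: ∅
  cell(2,8) dcdcdcd: ∅
  cell(0,7) dbdcdcdc: {B}
  cell(1,8) bdcdcdcd: ∅
  cell(0,8) dbdcdcdcd: {S}

S ∈ T[0,8] ⇒ YES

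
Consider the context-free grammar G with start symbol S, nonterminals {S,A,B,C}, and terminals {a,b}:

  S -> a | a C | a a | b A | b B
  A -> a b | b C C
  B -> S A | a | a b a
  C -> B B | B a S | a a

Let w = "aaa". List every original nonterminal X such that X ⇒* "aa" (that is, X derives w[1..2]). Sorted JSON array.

CNF form of G:
  S -> T0 C | T0 T0 | T1 A | T1 B | a
  A -> T0 T1 | T1 X2
  B -> S A | T0 X3 | a
  C -> B B | B X4 | T0 T0
  T0 -> a
  T1 -> b
  X2 -> C C
  X3 -> T1 T0
  X4 -> T0 S

Fill CYK table bottom-up (cells [i..j] with 1 ≤ i ≤ j ≤ 2 only):
  T[1,1] 'a' = {B,S,T0}  orig:{B,S}
  T[2,2] 'a' = {B,S,T0}  orig:{B,S}
  T[1,2] 'aa' = {C,S,X4}  orig:{C,S}

Original NTs in T[1,2] deriving "aa": ["C", "S"]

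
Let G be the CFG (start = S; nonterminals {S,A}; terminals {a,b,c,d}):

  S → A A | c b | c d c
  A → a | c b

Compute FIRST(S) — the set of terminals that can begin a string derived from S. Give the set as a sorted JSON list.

FIRST sets, iterate to fixpoint:
iter 1:
  A via A→a: +{a}
  A via A→c b: +{c}
  S via S→A A: +{a,c}
  FIRST[S]={a,c}  FIRST[A]={a,c}
iter 2: (no change)
  FIRST[S]={a,c}  FIRST[A]={a,c}

FIRST(S) = ["a", "c"]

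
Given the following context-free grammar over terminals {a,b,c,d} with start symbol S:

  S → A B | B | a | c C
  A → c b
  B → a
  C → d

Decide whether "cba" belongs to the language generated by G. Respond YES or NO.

Convert to CNF:
  S -> A B | T0 C | a
  A -> T0 T1
  B -> a
  C -> d
  T0 -> c
  T1 -> b

CYK fill:
  T[0,0] 'c' = {T0}  orig:{}
  T[1,1] 'b' = {T1}  orig:{}
  T[2,2] 'a' = {B,S}
  T[0,1] 'cb' = {A}
  T[1,2] 'ba' = ∅
  T[0,2] 'cba' = {S}

S ∈ T[0,2] ⇒ YES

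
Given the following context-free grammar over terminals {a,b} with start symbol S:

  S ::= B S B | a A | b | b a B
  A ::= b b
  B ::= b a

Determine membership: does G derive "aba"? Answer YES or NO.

CNF form of G:
  S -> B X2 | T0 X3 | T1 A | b
  A -> T0 T0
  B -> T0 T1
  T0 -> b
  T1 -> a
  X2 -> S B
  X3 -> T1 B

Fill CYK table bottom-up:
  cell(0,0) a: {T1}  orig:{}
  cell(1,1) b: {S,T0}  orig:{S}
  cell(2,2) a: {T1}  orig:{}
  cell(0,1) ab: ∅
  cell(1,2) ba: {B}
  cell(0,2) aba: {X3}  orig:{}

S ∉ T[0,2] ⇒ NO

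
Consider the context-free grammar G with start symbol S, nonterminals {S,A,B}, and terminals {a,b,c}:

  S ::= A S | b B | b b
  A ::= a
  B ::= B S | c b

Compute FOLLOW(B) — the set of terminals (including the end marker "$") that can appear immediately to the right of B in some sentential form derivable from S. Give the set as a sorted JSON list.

FIRST sets, iterate to fixpoint:
iter 1:
  A via A→a: +{a}
  B via B→c b: +{c}
  S via S→A S: +{a}
  S via S→b B: +{b}
  S: {a,b}  A: {a}  B: {c}
iter 2: done
  S: {a,b}  A: {a}  B: {c}

FOLLOW sets:
seed FOLLOW(S) with $
[1]
  B→B S: FOLLOW(B) ⊇ FIRST(S) = {a,b}; new: +{a,b}
  B→B S: FOLLOW(S) ⊇ FOLLOW(B) ⊇ {a,b}; new: +{a,b}
  S→A S: FOLLOW(A) ⊇ FIRST(S) = {a,b}; new: +{a,b}
  S→b B: FOLLOW(B) ⊇ FOLLOW(S) ⊇ {$,a,b}; new: +{$}
  FOLLOW(S)={$,a,b}  FOLLOW(A)={a,b}  FOLLOW(B)={$,a,b}
[2] — fixpoint
  FOLLOW(S)={$,a,b}  FOLLOW(A)={a,b}  FOLLOW(B)={$,a,b}

FOLLOW(B) = ["$", "a", "b"]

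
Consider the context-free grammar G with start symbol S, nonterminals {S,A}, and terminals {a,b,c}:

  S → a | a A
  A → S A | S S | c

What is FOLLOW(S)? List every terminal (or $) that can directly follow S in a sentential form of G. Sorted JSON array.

Compute FIRST by fixpoint:
[1]
  A via A→c: +{c}
  S via S→a: +{a}
  FIRST[S]={a}  FIRST[A]={c}
[2]
  A via A→S A: +{a}
  FIRST[S]={a}  FIRST[A]={a,c}
[3] (no change)
  FIRST[S]={a}  FIRST[A]={a,c}

FOLLOW sets:
seed FOLLOW(S) with $
[1]
  A→S A: FOLLOW(S) ⊇ FIRST(A) = {a,c}; new: +{a,c}
  S→a A: FOLLOW(A) ⊇ FOLLOW(S) ⊇ {$,a,c}; new: +{$,a,c}
  FOLLOW(S)={$,a,c}  FOLLOW(A)={$,a,c}
[2] (no change)
  FOLLOW(S)={$,a,c}  FOLLOW(A)={$,a,c}

FOLLOW(S) = ["$", "a", "c"]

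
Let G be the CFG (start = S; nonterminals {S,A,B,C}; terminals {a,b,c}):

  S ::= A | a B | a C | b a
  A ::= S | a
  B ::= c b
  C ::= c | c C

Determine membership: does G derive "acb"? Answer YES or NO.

CNF form of G:
  S -> T0 B | T0 C | T1 T0 | a
  A -> T0 B | T0 C | T1 T0 | a
  B -> T2 T1
  C -> T2 C | c
  T0 -> a
  T1 -> b
  T2 -> c

Fill CYK table bottom-up:
  T[0,0] 'a' = {A,S,T0}  orig:{A,S}
  T[1,1] 'c' = {C,T2}  orig:{C}
  T[2,2] 'b' = {T1}  orig:{}
  T[0,1] 'ac' = {A,S}
  T[1,2] 'cb' = {B}
  T[0,2] 'acb' = {A,S}

S ∈ T[0,2] ⇒ YES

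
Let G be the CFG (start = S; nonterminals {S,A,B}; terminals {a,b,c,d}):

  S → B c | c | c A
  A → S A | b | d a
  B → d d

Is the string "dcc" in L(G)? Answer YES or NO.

CNF form of G:
  S -> B T2 | T2 A | c
  A -> S A | T0 T1 | b
  B -> T0 T0
  T0 -> d
  T1 -> a
  T2 -> c

CYK fill:
  [0..0]={T0}  "d"  orig:{}
  [1..1]={S,T2}  "c"  orig:{S}
  [2..2]={S,T2}  "c"  orig:{S}
  [0..1]=∅  "dc"
  [1..2]=∅  "cc"
  [0..2]=∅  "dcc"

S ∉ T[0,2] ⇒ NO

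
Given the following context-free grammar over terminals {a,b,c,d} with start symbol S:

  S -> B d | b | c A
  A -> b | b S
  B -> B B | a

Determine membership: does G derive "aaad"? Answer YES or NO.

CNF form of G:
  S -> B T1 | T2 A | b
  A -> T0 S | b
  B -> B B | a
  T0 -> b
  T1 -> d
  T2 -> c

CYK fill:
  T[0,0] 'a' = {B}
  T[1,1] 'a' = {B}
  T[2,2] 'a' = {B}
  T[3,3] 'd' = {T1}  orig:{}
  T[0,1] 'aa' = {B}
  T[1,2] 'aa' = {B}
  T[2,3] 'ad' = {S}
  T[0,2] 'aaa' = {B}
  T[1,3] 'aad' = {S}
  T[0,3] 'aaad' = {S}

S ∈ T[0,3] ⇒ YES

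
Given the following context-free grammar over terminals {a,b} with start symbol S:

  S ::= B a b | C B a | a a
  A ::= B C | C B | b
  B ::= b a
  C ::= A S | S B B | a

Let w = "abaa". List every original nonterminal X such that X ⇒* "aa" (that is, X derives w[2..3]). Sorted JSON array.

Convert to CNF:
  S -> B X3 | C X4 | T1 T1
  A -> B C | C B | b
  B -> T0 T1
  C -> A S | S X2 | a
  T0 -> b
  T1 -> a
  X2 -> B B
  X3 -> T1 T0
  X4 -> B T1

CYK fill, restricted to cells inside w[2..3]:
  cell(2,2) a: {C,T1}  orig:{C}
  cell(3,3) a: {C,T1}  orig:{C}
  cell(2,3) aa: {S}

Original NTs in T[2,3] deriving "aa": ["S"]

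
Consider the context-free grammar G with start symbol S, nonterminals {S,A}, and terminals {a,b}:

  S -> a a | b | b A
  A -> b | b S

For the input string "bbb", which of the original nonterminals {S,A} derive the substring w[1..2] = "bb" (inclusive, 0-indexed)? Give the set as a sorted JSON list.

CNF form of G:
  S -> T0 A | T1 T1 | b
  A -> T0 S | b
  T0 -> b
  T1 -> a

CYK fill (cells [i..j] with 1 ≤ i ≤ j ≤ 2 only):
  cell(1,1) b: {A,S,T0}  orig:{A,S}
  cell(2,2) b: {A,S,T0}  orig:{A,S}
  cell(1,2) bb: {A,S}

Original NTs in T[1,2] deriving "bb": ["A", "S"]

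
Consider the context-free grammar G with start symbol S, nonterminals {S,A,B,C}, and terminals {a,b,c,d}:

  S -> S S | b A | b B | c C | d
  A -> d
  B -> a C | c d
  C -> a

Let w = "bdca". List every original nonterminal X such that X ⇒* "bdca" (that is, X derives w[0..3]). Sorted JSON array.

Convert to CNF:
  S -> S S | T1 C | T3 A | T3 B | d
  A -> d
  B -> T0 C | T1 T2
  C -> a
  T0 -> a
  T1 -> c
  T2 -> d
  T3 -> b

Fill CYK table bottom-up — only the sub-triangle for w[0..3]:
  [0..0]={T3}  "b"  orig:{}
  [1..1]={A,S,T2}  "d"  orig:{A,S}
  [2..2]={T1}  "c"  orig:{}
  [3..3]={C,T0}  "a"  orig:{C}
  [0..1]={S}  "bd"
  [1..2]=∅  "dc"
  [2..3]={S}  "ca"
  [0..2]=∅  "bdc"
  [1..3]={S}  "dca"
  [0..3]={S}  "bdca"

Original NTs in T[0,3] deriving "bdca": ["S"]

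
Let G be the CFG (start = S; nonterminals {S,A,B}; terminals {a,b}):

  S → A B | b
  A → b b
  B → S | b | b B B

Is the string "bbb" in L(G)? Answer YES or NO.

CNF form of G:
  S -> A B | b
  A -> T0 T0
  B -> A B | T0 X1 | b
  T0 -> b
  X1 -> B B

CYK table (by increasing span):
  T[0,0] 'b' = {B,S,T0}  orig:{B,S}
  T[1,1] 'b' = {B,S,T0}  orig:{B,S}
  T[2,2] 'b' = {B,S,T0}  orig:{B,S}
  T[0,1] 'bb' = {A,X1}  orig:{A}
  T[1,2] 'bb' = {A,X1}  orig:{A}
  T[0,2] 'bbb' = {B,S}

S ∈ T[0,2] ⇒ YES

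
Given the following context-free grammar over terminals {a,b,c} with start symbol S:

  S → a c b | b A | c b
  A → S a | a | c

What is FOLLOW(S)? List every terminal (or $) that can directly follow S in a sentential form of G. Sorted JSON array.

FIRST sets, iterate to fixpoint:
[1]
  A via A→a: +{a}
  A via A→c: +{c}
  S via S→a c b: +{a}
  S via S→b A: +{b}
  S via S→c b: +{c}
  FIRST(S)={a,b,c}  FIRST(A)={a,c}
[2]
  A via A→S a: +{b}
  FIRST(S)={a,b,c}  FIRST(A)={a,b,c}
[3] — fixpoint
  FIRST(S)={a,b,c}  FIRST(A)={a,b,c}

Compute FOLLOW by fixpoint:
FOLLOW(S) := {$}
[1]
  A→S a: FOLLOW(S) ⊇ FIRST(a) = {a}; new: +{a}
  S→b A: FOLLOW(A) ⊇ FOLLOW(S) ⊇ {$,a}; new: +{$,a}
  FOLLOW[S]={$,a}  FOLLOW[A]={$,a}
[2] done
  FOLLOW[S]={$,a}  FOLLOW[A]={$,a}

FOLLOW(S) = ["$", "a"]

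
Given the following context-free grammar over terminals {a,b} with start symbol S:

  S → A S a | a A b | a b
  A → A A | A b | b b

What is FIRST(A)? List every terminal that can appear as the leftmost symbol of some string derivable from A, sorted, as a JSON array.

Compute FIRST by fixpoint:
pass 1:
  A via A→b b: +{b}
  S via S→A S a: +{b}
  S via S→a A b: +{a}
  FIRST(S)={a,b}  FIRST(A)={b}
pass 2: done
  FIRST(S)={a,b}  FIRST(A)={b}

FIRST(A) = ["b"]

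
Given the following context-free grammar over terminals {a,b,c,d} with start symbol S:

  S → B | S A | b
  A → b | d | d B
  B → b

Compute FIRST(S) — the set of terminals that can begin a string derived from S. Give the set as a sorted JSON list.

Compute FIRST by fixpoint:
round 1:
  A via A→b: +{b}
  A via A→d: +{d}
  B via B→b: +{b}
  S via S→B: +{b}
  S: {b}  A: {b,d}  B: {b}
round 2: — fixpoint
  S: {b}  A: {b,d}  B: {b}

FIRST(S) = ["b"]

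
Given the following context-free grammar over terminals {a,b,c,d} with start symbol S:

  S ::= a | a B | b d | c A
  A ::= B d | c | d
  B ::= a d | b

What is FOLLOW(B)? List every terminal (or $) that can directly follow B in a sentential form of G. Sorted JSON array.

FIRST sets, iterate to fixpoint:
iter 1:
  A via A→c: +{c}
  A via A→d: +{d}
  B via B→a d: +{a}
  B via B→b: +{b}
  S via S→a: +{a}
  S via S→b d: +{b}
  S via S→c A: +{c}
  FIRST(S)={a,b,c}  FIRST(A)={c,d}  FIRST(B)={a,b}
iter 2:
  A via A→B d: +{a,b}
  FIRST(S)={a,b,c}  FIRST(A)={a,b,c,d}  FIRST(B)={a,b}
iter 3: — fixpoint
  FIRST(S)={a,b,c}  FIRST(A)={a,b,c,d}  FIRST(B)={a,b}

Compute FOLLOW by fixpoint:
FOLLOW(S) := {$}
round 1:
  A→B d: FOLLOW(B) ⊇ FIRST(d) = {d}; new: +{d}
  S→a B: FOLLOW(B) ⊇ FOLLOW(S) ⊇ {$}; new: +{$}
  S→c A: FOLLOW(A) ⊇ FOLLOW(S) ⊇ {$}; new: +{$}
  FOLLOW[S]={$}  FOLLOW[A]={$}  FOLLOW[B]={$,d}
round 2: done
  FOLLOW[S]={$}  FOLLOW[A]={$}  FOLLOW[B]={$,d}

FOLLOW(B) = ["$", "d"]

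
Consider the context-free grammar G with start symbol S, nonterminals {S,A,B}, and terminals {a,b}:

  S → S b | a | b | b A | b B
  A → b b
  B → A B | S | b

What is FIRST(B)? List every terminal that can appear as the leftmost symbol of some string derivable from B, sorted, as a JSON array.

FIRST iteration:
[1]
  A via A→b b: +{b}
  B via B→A B: +{b}
  S via S→a: +{a}
  S via S→b: +{b}
  FIRST[S]={a,b}  FIRST[A]={b}  FIRST[B]={b}
[2]
  B via B→S: +{a}
  FIRST[S]={a,b}  FIRST[A]={b}  FIRST[B]={a,b}
[3] — fixpoint
  FIRST[S]={a,b}  FIRST[A]={b}  FIRST[B]={a,b}

FIRST(B) = ["a", "b"]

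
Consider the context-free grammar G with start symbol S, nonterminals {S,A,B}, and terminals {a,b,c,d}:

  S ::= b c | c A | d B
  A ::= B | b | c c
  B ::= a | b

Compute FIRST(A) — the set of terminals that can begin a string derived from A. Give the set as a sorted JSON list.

FIRST sets, iterate to fixpoint:
pass 1:
  A via A→b: +{b}
  A via A→c c: +{c}
  B via B→a: +{a}
  B via B→b: +{b}
  S via S→b c: +{b}
  S via S→c A: +{c}
  S via S→d B: +{d}
  FIRST[S]={b,c,d}  FIRST[A]={b,c}  FIRST[B]={a,b}
pass 2:
  A via A→B: +{a}
  FIRST[S]={b,c,d}  FIRST[A]={a,b,c}  FIRST[B]={a,b}
pass 3: — fixpoint
  FIRST[S]={b,c,d}  FIRST[A]={a,b,c}  FIRST[B]={a,b}

FIRST(A) = ["a", "b", "c"]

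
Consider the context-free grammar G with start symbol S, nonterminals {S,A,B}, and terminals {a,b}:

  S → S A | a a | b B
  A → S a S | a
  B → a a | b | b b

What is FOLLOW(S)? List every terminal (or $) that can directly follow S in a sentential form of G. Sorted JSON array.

FIRST sets, iterate to fixpoint:
iter 1:
  A via A→a: +{a}
  B via B→a a: +{a}
  B via B→b: +{b}
  S via S→a a: +{a}
  S via S→b B: +{b}
  FIRST[S]={a,b}  FIRST[A]={a}  FIRST[B]={a,b}
iter 2:
  A via A→S a S: +{b}
  FIRST[S]={a,b}  FIRST[A]={a,b}  FIRST[B]={a,b}
iter 3: (no change)
  FIRST[S]={a,b}  FIRST[A]={a,b}  FIRST[B]={a,b}

FOLLOW iteration:
seed FOLLOW(S) with $
pass 1:
  A→S a S: FOLLOW(S) ⊇ FIRST(a) = {a}; new: +{a}
  S→S A: FOLLOW(S) ⊇ FIRST(A) = {a,b}; new: +{b}
  S→S A: FOLLOW(A) ⊇ FOLLOW(S) ⊇ {$,a,b}; new: +{$,a,b}
  S→b B: FOLLOW(B) ⊇ FOLLOW(S) ⊇ {$,a,b}; new: +{$,a,b}
  FOLLOW(S)={$,a,b}  FOLLOW(A)={$,a,b}  FOLLOW(B)={$,a,b}
pass 2: done
  FOLLOW(S)={$,a,b}  FOLLOW(A)={$,a,b}  FOLLOW(B)={$,a,b}

FOLLOW(S) = ["$", "a", "b"]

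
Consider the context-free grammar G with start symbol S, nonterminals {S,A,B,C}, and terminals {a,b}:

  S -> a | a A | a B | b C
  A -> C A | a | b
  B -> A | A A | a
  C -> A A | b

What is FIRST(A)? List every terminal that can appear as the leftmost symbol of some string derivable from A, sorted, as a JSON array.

FIRST sets, iterate to fixpoint:
iter 1:
  A via A→a: +{a}
  A via A→b: +{b}
  B via B→A: +{a,b}
  C via C→A A: +{a,b}
  S via S→a: +{a}
  S via S→b C: +{b}
  FIRST[S]={a,b}  FIRST[A]={a,b}  FIRST[B]={a,b}  FIRST[C]={a,b}
iter 2: (no change)
  FIRST[S]={a,b}  FIRST[A]={a,b}  FIRST[B]={a,b}  FIRST[C]={a,b}

FIRST(A) = ["a", "b"]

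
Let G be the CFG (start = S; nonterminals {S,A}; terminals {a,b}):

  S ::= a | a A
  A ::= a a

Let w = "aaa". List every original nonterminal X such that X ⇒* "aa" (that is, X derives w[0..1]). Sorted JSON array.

Convert to CNF:
  S -> T0 A | a
  A -> T0 T0
  T0 -> a

CYK table (by increasing span), restricted to cells inside w[0..1]:
  [0..0]={S,T0}  "a"  orig:{S}
  [1..1]={S,T0}  "a"  orig:{S}
  [0..1]={A}  "aa"

Original NTs in T[0,1] deriving "aa": ["A"]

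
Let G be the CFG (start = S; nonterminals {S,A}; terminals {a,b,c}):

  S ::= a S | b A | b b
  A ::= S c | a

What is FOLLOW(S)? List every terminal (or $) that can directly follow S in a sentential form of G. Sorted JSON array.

Compute FIRST by fixpoint:
iter 1:
  A via A→a: +{a}
  S via S→a S: +{a}
  S via S→b A: +{b}
  FIRST[S]={a,b}  FIRST[A]={a}
iter 2:
  A via A→S c: +{b}
  FIRST[S]={a,b}  FIRST[A]={a,b}
iter 3: (no change)
  FIRST[S]={a,b}  FIRST[A]={a,b}

FOLLOW iteration:
seed FOLLOW(S) with $
round 1:
  A→S c: FOLLOW(S) ⊇ FIRST(c) = {c}; new: +{c}
  S→b A: FOLLOW(A) ⊇ FOLLOW(S) ⊇ {$,c}; new: +{$,c}
  S: {$,c}  A: {$,c}
round 2: — fixpoint
  S: {$,c}  A: {$,c}

FOLLOW(S) = ["$", "c"]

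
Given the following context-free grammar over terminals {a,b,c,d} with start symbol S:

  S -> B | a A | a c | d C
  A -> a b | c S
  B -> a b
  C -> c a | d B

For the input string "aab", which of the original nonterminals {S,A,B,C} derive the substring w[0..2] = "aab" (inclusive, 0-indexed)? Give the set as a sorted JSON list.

Convert to CNF:
  S -> T0 A | T0 T1 | T0 T2 | T3 C
  A -> T0 T1 | T2 S
  B -> T0 T1
  C -> T2 T0 | T3 B
  T0 -> a
  T1 -> b
  T2 -> c
  T3 -> d

Fill CYK table bottom-up (cells [i..j] with 0 ≤ i ≤ j ≤ 2 only):
  [0..0]={T0}  "a"  orig:{}
  [1..1]={T0}  "a"  orig:{}
  [2..2]={T1}  "b"  orig:{}
  [0..1]=∅  "aa"
  [1..2]={A,B,S}  "ab"
  [0..2]={S}  "aab"

Original NTs in T[0,2] deriving "aab": ["S"]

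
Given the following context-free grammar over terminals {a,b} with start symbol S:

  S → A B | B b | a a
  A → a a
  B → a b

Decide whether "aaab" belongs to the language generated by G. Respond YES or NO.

Convert to CNF:
  S -> A B | B T1 | T0 T0
  A -> T0 T0
  B -> T0 T1
  T0 -> a
  T1 -> b

Fill CYK table bottom-up:
  cell(0,0) a: {T0}  orig:{}
  cell(1,1) a: {T0}  orig:{}
  cell(2,2) a: {T0}  orig:{}
  cell(3,3) b: {T1}  orig:{}
  cell(0,1) aa: {A,S}
  cell(1,2) aa: {A,S}
  cell(2,3) ab: {B}
  cell(0,2) aaa: ∅
  cell(1,3) aab: ∅
  cell(0,3) aaab: {S}

S ∈ T[0,3] ⇒ YES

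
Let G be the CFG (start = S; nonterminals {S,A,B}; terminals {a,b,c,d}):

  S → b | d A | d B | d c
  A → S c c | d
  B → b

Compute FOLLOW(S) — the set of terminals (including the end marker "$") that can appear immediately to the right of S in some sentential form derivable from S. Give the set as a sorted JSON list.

Compute FIRST by fixpoint:
round 1:
  A via A→d: +{d}
  B via B→b: +{b}
  S via S→b: +{b}
  S via S→d A: +{d}
  S: {b,d}  A: {d}  B: {b}
round 2:
  A via A→S c c: +{b}
  S: {b,d}  A: {b,d}  B: {b}
round 3: (no change)
  S: {b,d}  A: {b,d}  B: {b}

FOLLOW sets:
FOLLOW(S) := {$}
[1]
  A→S c c: FOLLOW(S) ⊇ FIRST(c) = {c}; new: +{c}
  S→d A: FOLLOW(A) ⊇ FOLLOW(S) ⊇ {$,c}; new: +{$,c}
  S→d B: FOLLOW(B) ⊇ FOLLOW(S) ⊇ {$,c}; new: +{$,c}
  FOLLOW(S)={$,c}  FOLLOW(A)={$,c}  FOLLOW(B)={$,c}
[2] (stable)
  FOLLOW(S)={$,c}  FOLLOW(A)={$,c}  FOLLOW(B)={$,c}

FOLLOW(S) = ["$", "c"]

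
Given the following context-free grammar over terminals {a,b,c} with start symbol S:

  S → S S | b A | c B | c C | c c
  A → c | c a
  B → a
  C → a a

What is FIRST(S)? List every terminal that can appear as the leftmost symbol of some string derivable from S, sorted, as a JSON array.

Compute FIRST by fixpoint:
[1]
  A via A→c: +{c}
  B via B→a: +{a}
  C via C→a a: +{a}
  S via S→b A: +{b}
  S via S→c B: +{c}
  S: {b,c}  A: {c}  B: {a}  C: {a}
[2] (stable)
  S: {b,c}  A: {c}  B: {a}  C: {a}

FIRST(S) = ["b", "c"]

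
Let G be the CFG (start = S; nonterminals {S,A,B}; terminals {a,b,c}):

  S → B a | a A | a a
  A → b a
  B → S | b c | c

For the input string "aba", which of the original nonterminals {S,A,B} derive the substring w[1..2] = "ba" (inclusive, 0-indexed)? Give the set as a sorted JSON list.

Convert to CNF:
  S -> B T1 | T1 A | T1 T1
  A -> T0 T1
  B -> B T1 | T0 T2 | T1 A | T1 T1 | c
  T0 -> b
  T1 -> a
  T2 -> c

CYK table (by increasing span) — only the sub-triangle for w[1..2]:
  T[1,1] 'b' = {T0}  orig:{}
  T[2,2] 'a' = {T1}  orig:{}
  T[1,2] 'ba' = {A}

Original NTs in T[1,2] deriving "ba": ["A"]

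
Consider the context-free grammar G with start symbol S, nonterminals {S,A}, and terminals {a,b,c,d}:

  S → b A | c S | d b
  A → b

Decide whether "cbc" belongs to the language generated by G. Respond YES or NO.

CNF form of G:
  S -> T0 A | T1 S | T2 T0
  A -> b
  T0 -> b
  T1 -> c
  T2 -> d

CYK table (by increasing span):
  [0..0]={T1}  "c"  orig:{}
  [1..1]={A,T0}  "b"  orig:{A}
  [2..2]={T1}  "c"  orig:{}
  [0..1]=∅  "cb"
  [1..2]=∅  "bc"
  [0..2]=∅  "cbc"

S ∉ T[0,2] ⇒ NO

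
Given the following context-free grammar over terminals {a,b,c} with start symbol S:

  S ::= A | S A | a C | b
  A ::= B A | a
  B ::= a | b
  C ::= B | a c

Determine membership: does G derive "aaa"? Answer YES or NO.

Convert to CNF:
  S -> B A | S A | T0 C | a | b
  A -> B A | a
  B -> a | b
  C -> T0 T1 | a | b
  T0 -> a
  T1 -> c

CYK fill:
  T[0,0] 'a' = {A,B,C,S,T0}  orig:{A,B,C,S}
  T[1,1] 'a' = {A,B,C,S,T0}  orig:{A,B,C,S}
  T[2,2] 'a' = {A,B,C,S,T0}  orig:{A,B,C,S}
  T[0,1] 'aa' = {A,S}
  T[1,2] 'aa' = {A,S}
  T[0,2] 'aaa' = {A,S}

S ∈ T[0,2] ⇒ YES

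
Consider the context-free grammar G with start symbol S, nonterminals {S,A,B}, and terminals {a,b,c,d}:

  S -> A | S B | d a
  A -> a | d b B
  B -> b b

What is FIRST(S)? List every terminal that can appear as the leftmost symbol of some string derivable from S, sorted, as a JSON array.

Compute FIRST by fixpoint:
pass 1:
  A via A→a: +{a}
  A via A→d b B: +{d}
  B via B→b b: +{b}
  S via S→A: +{a,d}
  FIRST[S]={a,d}  FIRST[A]={a,d}  FIRST[B]={b}
pass 2: (no change)
  FIRST[S]={a,d}  FIRST[A]={a,d}  FIRST[B]={b}

FIRST(S) = ["a", "d"]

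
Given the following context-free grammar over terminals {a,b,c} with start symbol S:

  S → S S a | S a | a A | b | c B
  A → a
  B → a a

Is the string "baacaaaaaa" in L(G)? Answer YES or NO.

Convert to CNF:
  S -> S T0 | S X2 | T0 A | T1 B | b
  A -> a
  B -> T0 T0
  T0 -> a
  T1 -> c
  X2 -> S T0

CYK table (by increasing span):
  cell(0,0) b: {S}
  cell(1,1) a: {A,T0}  orig:{A}
  cell(2,2) a: {A,T0}  orig:{A}
  cell(3,3) c: {T1}  orig:{}
  cell(4,4) a: {A,T0}  orig:{A}
  cell(5,5) a: {A,T0}  orig:{A}
  cell(6,6) a: {A,T0}  orig:{A}
  cell(7,7) a: {A,T0}  orig:{A}
  cell(8,8) a: {A,T0}  orig:{A}
  cell(9,9) a: {A,T0}  orig:{A}
  cell(0,1) ba: {S,X2}  orig:{S}
  cell(1,2) aa: {B,S}
  cell(2,3) ac: ∅
  cell(3,4) ca: ∅
  cell(4,5) aa: {B,S}
  cell(5,6) aa: {B,S}
  cell(6,7) aa: {B,S}
  cell(7,8) aa: {B,S}
  cell(8,9) aa: {B,S}
  cell(0,2) baa: {S,X2}  orig:{S}
  cell(1,3) aac: ∅
  cell(2,4) aca: ∅
  cell(3,5) caa: {S}
  cell(4,6) aaa: {S,X2}  orig:{S}
  cell(5,7) aaa: {S,X2}  orig:{S}
  cell(6,8) aaa: {S,X2}  orig:{S}
  cell(7,9) aaa: {S,X2}  orig:{S}
  cell(0,3) baac: ∅
  cell(1,4) aaca: ∅
  cell(2,5) acaa: ∅
  cell(3,6) caaa: {S,X2}  orig:{S}
  cell(4,7) aaaa: {S,X2}  orig:{S}
  cell(5,8) aaaa: {S,X2}  orig:{S}
  cell(6,9) aaaa: {S,X2}  orig:{S}
  cell(0,4) baaca: ∅
  cell(1,5) aacaa: ∅
  cell(2,6) acaaa: ∅
  cell(3,7) caaaa: {S,X2}  orig:{S}
  cell(4,8) aaaaa: {S,X2}  orig:{S}
  cell(5,9) aaaaa: {S,X2}  orig:{S}
  cell(0,5) baacaa: ∅
  cell(1,6) aacaaa: {S}
  cell(2,7) acaaaa: ∅
  cell(3,8) caaaaa: {S,X2}  orig:{S}
  cell(4,9) aaaaaa: {S,X2}  orig:{S}
  cell(0,6) baacaaa: {S}
  cell(1,7) aacaaaa: {S,X2}  orig:{S}
  cell(2,8) acaaaaa: ∅
  cell(3,9) caaaaaa: {S,X2}  orig:{S}
  cell(0,7) baacaaaa: {S,X2}  orig:{S}
  cell(1,8) aacaaaaa: {S,X2}  orig:{S}
  cell(2,9) acaaaaaa: ∅
  cell(0,8) baacaaaaa: {S,X2}  orig:{S}
  cell(1,9) aacaaaaaa: {S,X2}  orig:{S}
  cell(0,9) baacaaaaaa: {S,X2}  orig:{S}

S ∈ T[0,9] ⇒ YES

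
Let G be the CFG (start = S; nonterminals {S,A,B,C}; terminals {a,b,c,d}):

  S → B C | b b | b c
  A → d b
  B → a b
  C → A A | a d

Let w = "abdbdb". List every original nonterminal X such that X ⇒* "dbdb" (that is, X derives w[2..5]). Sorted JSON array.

CNF form of G:
  S -> B C | T1 T1 | T1 T3
  A -> T0 T1
  B -> T2 T1
  C -> A A | T2 T0
  T0 -> d
  T1 -> b
  T2 -> a
  T3 -> c

CYK table (by increasing span) — only the sub-triangle for w[2..5]:
  [2..2]={T0}  "d"  orig:{}
  [3..3]={T1}  "b"  orig:{}
  [4..4]={T0}  "d"  orig:{}
  [5..5]={T1}  "b"  orig:{}
  [2..3]={A}  "db"
  [3..4]=∅  "bd"
  [4..5]={A}  "db"
  [2..4]=∅  "dbd"
  [3..5]=∅  "bdb"
  [2..5]={C}  "dbdb"

Original NTs in T[2,5] deriving "dbdb": ["C"]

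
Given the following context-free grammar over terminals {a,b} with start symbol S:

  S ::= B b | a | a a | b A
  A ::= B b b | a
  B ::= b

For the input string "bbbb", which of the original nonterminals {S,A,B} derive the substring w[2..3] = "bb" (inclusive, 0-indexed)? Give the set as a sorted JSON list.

CNF form of G:
  S -> B T0 | T0 A | T1 T1 | a
  A -> B X2 | a
  B -> b
  T0 -> b
  T1 -> a
  X2 -> T0 T0

CYK table (by increasing span), restricted to cells inside w[2..3]:
  T[2,2] 'b' = {B,T0}  orig:{B}
  T[3,3] 'b' = {B,T0}  orig:{B}
  T[2,3] 'bb' = {S,X2}  orig:{S}

Original NTs in T[2,3] deriving "bb": ["S"]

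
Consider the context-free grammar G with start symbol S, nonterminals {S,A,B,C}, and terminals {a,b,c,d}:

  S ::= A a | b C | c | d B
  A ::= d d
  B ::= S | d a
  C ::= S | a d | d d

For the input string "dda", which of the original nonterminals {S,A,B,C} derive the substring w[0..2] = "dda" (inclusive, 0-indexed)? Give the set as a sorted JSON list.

Convert to CNF:
  S -> A T1 | T0 B | T2 C | c
  A -> T0 T0
  B -> A T1 | T0 B | T0 T1 | T2 C | c
  C -> A T1 | T0 B | T0 T0 | T1 T0 | T2 C | c
  T0 -> d
  T1 -> a
  T2 -> b

Fill CYK table bottom-up, restricted to cells inside w[0..2]:
  cell(0,0) d: {T0}  orig:{}
  cell(1,1) d: {T0}  orig:{}
  cell(2,2) a: {T1}  orig:{}
  cell(0,1) dd: {A,C}
  cell(1,2) da: {B}
  cell(0,2) dda: {B,C,S}

Original NTs in T[0,2] deriving "dda": ["B", "C", "S"]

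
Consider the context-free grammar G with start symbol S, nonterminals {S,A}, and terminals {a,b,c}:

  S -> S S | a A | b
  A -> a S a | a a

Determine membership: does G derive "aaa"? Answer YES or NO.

CNF form of G:
  S -> S S | T0 A | b
  A -> T0 T0 | T0 X1
  T0 -> a
  X1 -> S T0

CYK table (by increasing span):
  cell(0,0) a: {T0}  orig:{}
  cell(1,1) a: {T0}  orig:{}
  cell(2,2) a: {T0}  orig:{}
  cell(0,1) aa: {A}
  cell(1,2) aa: {A}
  cell(0,2) aaa: {S}

S ∈ T[0,2] ⇒ YES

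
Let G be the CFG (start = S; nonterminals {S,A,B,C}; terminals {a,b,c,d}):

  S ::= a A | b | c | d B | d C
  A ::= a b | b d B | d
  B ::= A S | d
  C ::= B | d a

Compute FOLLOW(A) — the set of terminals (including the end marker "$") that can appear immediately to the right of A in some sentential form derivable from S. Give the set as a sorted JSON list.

FIRST sets, iterate to fixpoint:
iter 1:
  A via A→a b: +{a}
  A via A→b d B: +{b}
  A via A→d: +{d}
  B via B→A S: +{a,b,d}
  C via C→B: +{a,b,d}
  S via S→a A: +{a}
  S via S→b: +{b}
  S via S→c: +{c}
  S via S→d B: +{d}
  S: {a,b,c,d}  A: {a,b,d}  B: {a,b,d}  C: {a,b,d}
iter 2: (stable)
  S: {a,b,c,d}  A: {a,b,d}  B: {a,b,d}  C: {a,b,d}

FOLLOW sets:
FOLLOW(S) := {$}
iter 1:
  B→A S: FOLLOW(A) ⊇ FIRST(S) = {a,b,c,d}; new: +{a,b,c,d}
  S→a A: FOLLOW(A) ⊇ FOLLOW(S) ⊇ {$}; new: +{$}
  S→d B: FOLLOW(B) ⊇ FOLLOW(S) ⊇ {$}; new: +{$}
  S→d C: FOLLOW(C) ⊇ FOLLOW(S) ⊇ {$}; new: +{$}
  FOLLOW(S)={$}  FOLLOW(A)={$,a,b,c,d}  FOLLOW(B)={$}  FOLLOW(C)={$}
iter 2:
  A→b d B: FOLLOW(B) ⊇ FOLLOW(A) ⊇ {$,a,b,c,d}; new: +{a,b,c,d}
  B→A S: FOLLOW(S) ⊇ FOLLOW(B) ⊇ {$,a,b,c,d}; new: +{a,b,c,d}
  S→d C: FOLLOW(C) ⊇ FOLLOW(S) ⊇ {$,a,b,c,d}; new: +{a,b,c,d}
  FOLLOW(S)={$,a,b,c,d}  FOLLOW(A)={$,a,b,c,d}  FOLLOW(B)={$,a,b,c,d}  FOLLOW(C)={$,a,b,c,d}
iter 3: — fixpoint
  FOLLOW(S)={$,a,b,c,d}  FOLLOW(A)={$,a,b,c,d}  FOLLOW(B)={$,a,b,c,d}  FOLLOW(C)={$,a,b,c,d}

FOLLOW(A) = ["$", "a", "b", "c", "d"]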